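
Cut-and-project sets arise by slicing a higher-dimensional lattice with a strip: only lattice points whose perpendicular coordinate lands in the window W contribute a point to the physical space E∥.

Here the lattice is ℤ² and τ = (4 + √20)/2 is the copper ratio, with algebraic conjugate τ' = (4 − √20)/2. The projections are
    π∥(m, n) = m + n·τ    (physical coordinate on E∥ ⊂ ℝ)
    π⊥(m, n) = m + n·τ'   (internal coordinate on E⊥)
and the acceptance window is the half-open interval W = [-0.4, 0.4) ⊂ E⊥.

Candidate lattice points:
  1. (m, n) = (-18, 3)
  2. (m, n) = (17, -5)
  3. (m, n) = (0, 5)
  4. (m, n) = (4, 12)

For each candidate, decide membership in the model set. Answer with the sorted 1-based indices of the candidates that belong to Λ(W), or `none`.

none

Numerically τ ≈ 4.23607 and τ' = −1/τ ≈ -0.23607.
[1] lift (-18,3): star map gives -18.70820; window check -0.4 ≤ -18.70820 < 0.4 is false → out
[2] lift (17,-5): star map gives 18.18034; window check -0.4 ≤ 18.18034 < 0.4 is false → out
[3] lift (0,5): star map gives -1.18034; window check -0.4 ≤ -1.18034 < 0.4 is false → out
[4] lift (4,12): star map gives 1.16718; window check -0.4 ≤ 1.16718 < 0.4 is false → out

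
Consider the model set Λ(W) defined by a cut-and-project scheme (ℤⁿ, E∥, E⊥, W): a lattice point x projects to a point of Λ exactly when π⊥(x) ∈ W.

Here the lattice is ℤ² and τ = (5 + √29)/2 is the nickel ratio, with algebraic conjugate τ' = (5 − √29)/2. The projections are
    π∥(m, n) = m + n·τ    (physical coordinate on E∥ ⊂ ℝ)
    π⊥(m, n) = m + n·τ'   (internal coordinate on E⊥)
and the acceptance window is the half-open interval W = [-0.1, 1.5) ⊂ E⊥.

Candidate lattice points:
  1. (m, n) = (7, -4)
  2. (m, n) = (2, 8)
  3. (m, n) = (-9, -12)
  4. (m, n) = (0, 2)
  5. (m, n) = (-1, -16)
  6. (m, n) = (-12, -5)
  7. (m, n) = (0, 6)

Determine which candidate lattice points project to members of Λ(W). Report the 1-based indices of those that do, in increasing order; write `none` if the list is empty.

Numerically τ ≈ 5.19258 and τ' = −1/τ ≈ -0.19258.
#1 (7,-4): internal coord 7 + (-4)·τ' = +7.77033; +7.77033 ∉ [-0.1, 1.5) → out
#2 (2,8): internal coord 2 + (8)·τ' = +0.45934; +0.45934 ∈ [-0.1, 1.5) → IN Λ
#3 (-9,-12): internal coord -9 + (-12)·τ' = -6.68901; -6.68901 ∉ [-0.1, 1.5) → out
#4 (0,2): internal coord 0 + (2)·τ' = -0.38516; -0.38516 ∉ [-0.1, 1.5) → out
#5 (-1,-16): internal coord -1 + (-16)·τ' = +2.08132; +2.08132 ∉ [-0.1, 1.5) → out
#6 (-12,-5): internal coord -12 + (-5)·τ' = -11.03709; -11.03709 ∉ [-0.1, 1.5) → out
#7 (0,6): internal coord 0 + (6)·τ' = -1.15549; -1.15549 ∉ [-0.1, 1.5) → out

2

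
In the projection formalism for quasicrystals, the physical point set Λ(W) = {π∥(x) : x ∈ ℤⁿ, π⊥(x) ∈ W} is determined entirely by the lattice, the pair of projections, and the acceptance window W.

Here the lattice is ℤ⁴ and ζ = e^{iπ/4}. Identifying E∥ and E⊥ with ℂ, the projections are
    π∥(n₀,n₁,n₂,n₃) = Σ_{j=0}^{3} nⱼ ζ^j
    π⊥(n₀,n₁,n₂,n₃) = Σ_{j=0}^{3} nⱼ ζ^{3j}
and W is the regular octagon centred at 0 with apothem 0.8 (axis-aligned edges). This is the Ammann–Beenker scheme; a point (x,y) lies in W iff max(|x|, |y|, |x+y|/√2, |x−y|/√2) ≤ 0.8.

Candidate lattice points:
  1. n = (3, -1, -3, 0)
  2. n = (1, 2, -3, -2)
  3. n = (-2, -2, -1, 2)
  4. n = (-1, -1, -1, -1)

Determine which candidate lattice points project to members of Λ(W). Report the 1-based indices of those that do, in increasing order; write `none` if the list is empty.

Internal map: ζ^{3j} for j=0..3 gives (1,0), (−√2/2,√2/2), (0,−1), (√2/2,√2/2).
#1 (3, -1, -3, 0): internal (3.707107, 2.292893); octagon support 4.242641 vs apothem 0.8 → ∉ W
#2 (1, 2, -3, -2): internal (-1.828427, 3.000000); octagon support 3.414214 vs apothem 0.8 → ∉ W
#3 (-2, -2, -1, 2): internal (0.828427, 1.000000); octagon support 1.292893 vs apothem 0.8 → ∉ W
#4 (-1, -1, -1, -1): internal (-1.000000, -0.414214); octagon support 1.000000 vs apothem 0.8 → ∉ W

none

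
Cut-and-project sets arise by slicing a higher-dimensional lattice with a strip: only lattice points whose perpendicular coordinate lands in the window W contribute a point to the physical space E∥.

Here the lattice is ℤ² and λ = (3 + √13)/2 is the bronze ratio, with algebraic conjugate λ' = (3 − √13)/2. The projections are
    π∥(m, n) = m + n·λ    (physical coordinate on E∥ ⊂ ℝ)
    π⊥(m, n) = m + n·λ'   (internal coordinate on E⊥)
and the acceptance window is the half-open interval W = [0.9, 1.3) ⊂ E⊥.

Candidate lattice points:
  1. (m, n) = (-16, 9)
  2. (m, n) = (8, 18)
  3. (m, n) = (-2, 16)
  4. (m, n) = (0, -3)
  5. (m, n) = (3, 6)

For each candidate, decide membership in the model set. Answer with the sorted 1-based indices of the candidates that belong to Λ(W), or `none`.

4, 5

λ' = (3−√13)/2 ≈ -0.30278.
#1 (-16,9): internal coord -16 + (9)·λ' = -18.72498; -18.72498 ∉ [0.9, 1.3) → out
#2 (8,18): internal coord 8 + (18)·λ' = +2.55004; +2.55004 ∉ [0.9, 1.3) → out
#3 (-2,16): internal coord -2 + (16)·λ' = -6.84441; -6.84441 ∉ [0.9, 1.3) → out
#4 (0,-3): internal coord 0 + (-3)·λ' = +0.90833; +0.90833 ∈ [0.9, 1.3) → IN Λ
#5 (3,6): internal coord 3 + (6)·λ' = +1.18335; +1.18335 ∈ [0.9, 1.3) → IN Λ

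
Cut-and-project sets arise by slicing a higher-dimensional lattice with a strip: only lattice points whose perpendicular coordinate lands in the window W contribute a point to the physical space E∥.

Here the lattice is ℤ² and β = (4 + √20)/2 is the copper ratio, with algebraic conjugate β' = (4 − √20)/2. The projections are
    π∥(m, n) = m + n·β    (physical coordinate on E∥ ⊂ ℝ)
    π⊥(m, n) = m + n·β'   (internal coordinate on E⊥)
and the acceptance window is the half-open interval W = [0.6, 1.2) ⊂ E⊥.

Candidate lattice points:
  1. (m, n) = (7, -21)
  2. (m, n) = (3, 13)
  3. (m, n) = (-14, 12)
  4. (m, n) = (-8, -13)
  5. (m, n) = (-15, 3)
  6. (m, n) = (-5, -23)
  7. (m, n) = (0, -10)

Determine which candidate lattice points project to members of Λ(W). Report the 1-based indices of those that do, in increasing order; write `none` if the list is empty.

none

β' = (4−√20)/2 ≈ -0.2361.
candidate 1: (m,n)=(7,-21) → π∥ = 7-21·β ≈ -81.9574, π⊥ = 7-21·β' ≈ 11.9574 ∉ [0.6, 1.2) ⇒ out
candidate 2: (m,n)=(3,13) → π∥ = 3+13·β ≈ 58.0689, π⊥ = 3+13·β' ≈ -0.0689 ∉ [0.6, 1.2) ⇒ out
candidate 3: (m,n)=(-14,12) → π∥ = -14+12·β ≈ 36.8328, π⊥ = -14+12·β' ≈ -16.8328 ∉ [0.6, 1.2) ⇒ out
candidate 4: (m,n)=(-8,-13) → π∥ = -8-13·β ≈ -63.0689, π⊥ = -8-13·β' ≈ -4.9311 ∉ [0.6, 1.2) ⇒ out
candidate 5: (m,n)=(-15,3) → π∥ = -15+3·β ≈ -2.2918, π⊥ = -15+3·β' ≈ -15.7082 ∉ [0.6, 1.2) ⇒ out
candidate 6: (m,n)=(-5,-23) → π∥ = -5-23·β ≈ -102.4296, π⊥ = -5-23·β' ≈ 0.4296 ∉ [0.6, 1.2) ⇒ out
candidate 7: (m,n)=(0,-10) → π∥ = 0-10·β ≈ -42.3607, π⊥ = 0-10·β' ≈ 2.3607 ∉ [0.6, 1.2) ⇒ out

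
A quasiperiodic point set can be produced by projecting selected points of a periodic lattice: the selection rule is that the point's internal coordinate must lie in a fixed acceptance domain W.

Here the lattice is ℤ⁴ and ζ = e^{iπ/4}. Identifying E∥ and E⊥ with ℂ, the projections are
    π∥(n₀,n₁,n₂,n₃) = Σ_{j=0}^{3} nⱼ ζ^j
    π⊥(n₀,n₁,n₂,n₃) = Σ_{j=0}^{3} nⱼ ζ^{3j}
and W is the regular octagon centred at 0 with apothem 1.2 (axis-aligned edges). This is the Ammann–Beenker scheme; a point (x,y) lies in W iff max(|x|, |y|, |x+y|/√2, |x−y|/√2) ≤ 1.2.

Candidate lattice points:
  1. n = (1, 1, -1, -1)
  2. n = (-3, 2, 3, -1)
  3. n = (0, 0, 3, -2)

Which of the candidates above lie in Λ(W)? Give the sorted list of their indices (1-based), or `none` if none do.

π⊥(n) = n₀ + n₁ζ³ + n₂ζ⁶ + n₃ζ⁹ where ζ = e^{iπ/4}.
candidate 1: n = (1, 1, -1, -1) → π⊥ ≈ (-0.4142, +1.0000); max(|x|,|y|,|x±y|/√2) = 1.0000 ≤ 1.2 ⇒ ∈ W
candidate 2: n = (-3, 2, 3, -1) → π⊥ ≈ (-5.1213, -2.2929); max(|x|,|y|,|x±y|/√2) = 5.2426 > 1.2 ⇒ ∉ W
candidate 3: n = (0, 0, 3, -2) → π⊥ ≈ (-1.4142, -4.4142); max(|x|,|y|,|x±y|/√2) = 4.4142 > 1.2 ⇒ ∉ W

1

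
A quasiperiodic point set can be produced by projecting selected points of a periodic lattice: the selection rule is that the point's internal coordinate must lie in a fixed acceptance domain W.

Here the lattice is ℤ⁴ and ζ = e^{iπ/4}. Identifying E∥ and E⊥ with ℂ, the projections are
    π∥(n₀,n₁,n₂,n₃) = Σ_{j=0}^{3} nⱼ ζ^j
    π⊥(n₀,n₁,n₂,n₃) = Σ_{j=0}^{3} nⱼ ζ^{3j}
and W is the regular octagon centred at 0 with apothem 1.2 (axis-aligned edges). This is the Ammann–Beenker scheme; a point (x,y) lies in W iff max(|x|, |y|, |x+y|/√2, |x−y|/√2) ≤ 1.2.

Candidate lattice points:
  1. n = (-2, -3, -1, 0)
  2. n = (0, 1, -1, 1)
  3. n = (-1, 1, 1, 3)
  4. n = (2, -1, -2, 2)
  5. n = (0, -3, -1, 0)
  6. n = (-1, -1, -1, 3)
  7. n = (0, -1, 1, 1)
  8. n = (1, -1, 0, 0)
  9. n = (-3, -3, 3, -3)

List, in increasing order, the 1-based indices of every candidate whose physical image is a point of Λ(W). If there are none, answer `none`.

π⊥(n) = n₀ + n₁ζ³ + n₂ζ⁶ + n₃ζ⁹ where ζ = e^{iπ/4}.
candidate 1: n = (-2, -3, -1, 0) → π⊥ ≈ (+0.121320, -1.121320); max(|x|,|y|,|x±y|/√2) = 1.121320 ≤ 1.2 ⇒ ∈ W
candidate 2: n = (0, 1, -1, 1) → π⊥ ≈ (+0.000000, +2.414214); max(|x|,|y|,|x±y|/√2) = 2.414214 > 1.2 ⇒ ∉ W
candidate 3: n = (-1, 1, 1, 3) → π⊥ ≈ (+0.414214, +1.828427); max(|x|,|y|,|x±y|/√2) = 1.828427 > 1.2 ⇒ ∉ W
candidate 4: n = (2, -1, -2, 2) → π⊥ ≈ (+4.121320, +2.707107); max(|x|,|y|,|x±y|/√2) = 4.828427 > 1.2 ⇒ ∉ W
candidate 5: n = (0, -3, -1, 0) → π⊥ ≈ (+2.121320, -1.121320); max(|x|,|y|,|x±y|/√2) = 2.292893 > 1.2 ⇒ ∉ W
candidate 6: n = (-1, -1, -1, 3) → π⊥ ≈ (+1.828427, +2.414214); max(|x|,|y|,|x±y|/√2) = 3.000000 > 1.2 ⇒ ∉ W
candidate 7: n = (0, -1, 1, 1) → π⊥ ≈ (+1.414214, -1.000000); max(|x|,|y|,|x±y|/√2) = 1.707107 > 1.2 ⇒ ∉ W
candidate 8: n = (1, -1, 0, 0) → π⊥ ≈ (+1.707107, -0.707107); max(|x|,|y|,|x±y|/√2) = 1.707107 > 1.2 ⇒ ∉ W
candidate 9: n = (-3, -3, 3, -3) → π⊥ ≈ (-3.000000, -7.242641); max(|x|,|y|,|x±y|/√2) = 7.242641 > 1.2 ⇒ ∉ W

1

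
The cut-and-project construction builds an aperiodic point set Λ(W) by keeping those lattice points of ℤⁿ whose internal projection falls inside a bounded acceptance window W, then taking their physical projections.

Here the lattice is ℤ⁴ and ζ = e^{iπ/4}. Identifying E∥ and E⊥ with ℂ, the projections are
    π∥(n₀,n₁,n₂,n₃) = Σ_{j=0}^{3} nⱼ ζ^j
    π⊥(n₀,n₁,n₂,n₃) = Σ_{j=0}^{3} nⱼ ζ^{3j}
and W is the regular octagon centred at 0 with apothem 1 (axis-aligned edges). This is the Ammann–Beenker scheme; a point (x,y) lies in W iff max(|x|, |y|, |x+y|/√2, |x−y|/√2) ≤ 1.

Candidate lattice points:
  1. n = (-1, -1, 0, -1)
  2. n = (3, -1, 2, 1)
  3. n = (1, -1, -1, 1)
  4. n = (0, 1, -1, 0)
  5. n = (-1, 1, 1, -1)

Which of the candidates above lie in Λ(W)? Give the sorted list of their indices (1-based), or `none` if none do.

π⊥(n) = n₀ + n₁ζ³ + n₂ζ⁶ + n₃ζ⁹ where ζ = e^{iπ/4}.
candidate 1: n = (-1, -1, 0, -1) → π⊥ ≈ (-1.000000, -1.414214); max(|x|,|y|,|x±y|/√2) = 1.707107 > 1 ⇒ ∉ W
candidate 2: n = (3, -1, 2, 1) → π⊥ ≈ (+4.414214, -2.000000); max(|x|,|y|,|x±y|/√2) = 4.535534 > 1 ⇒ ∉ W
candidate 3: n = (1, -1, -1, 1) → π⊥ ≈ (+2.414214, +1.000000); max(|x|,|y|,|x±y|/√2) = 2.414214 > 1 ⇒ ∉ W
candidate 4: n = (0, 1, -1, 0) → π⊥ ≈ (-0.707107, +1.707107); max(|x|,|y|,|x±y|/√2) = 1.707107 > 1 ⇒ ∉ W
candidate 5: n = (-1, 1, 1, -1) → π⊥ ≈ (-2.414214, -1.000000); max(|x|,|y|,|x±y|/√2) = 2.414214 > 1 ⇒ ∉ W

none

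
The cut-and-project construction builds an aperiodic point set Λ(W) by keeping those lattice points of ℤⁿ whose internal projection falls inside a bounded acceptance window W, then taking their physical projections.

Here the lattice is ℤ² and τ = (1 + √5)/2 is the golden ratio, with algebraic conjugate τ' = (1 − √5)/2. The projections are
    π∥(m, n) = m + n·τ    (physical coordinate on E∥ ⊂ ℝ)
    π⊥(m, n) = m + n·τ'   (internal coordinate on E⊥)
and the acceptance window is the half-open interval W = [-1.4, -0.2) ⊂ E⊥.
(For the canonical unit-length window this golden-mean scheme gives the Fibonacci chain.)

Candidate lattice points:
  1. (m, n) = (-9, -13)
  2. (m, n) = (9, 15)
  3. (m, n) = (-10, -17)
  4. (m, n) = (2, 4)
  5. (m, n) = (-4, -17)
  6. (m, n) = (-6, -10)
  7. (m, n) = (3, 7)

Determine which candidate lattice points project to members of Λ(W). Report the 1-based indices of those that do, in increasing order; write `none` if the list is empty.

Compute τ' = (1−√5)/2 = -0.6180, so π⊥(m,n) = m -0.6180·n.
#1 (-9,-13): internal coord -9 + (-13)·τ' = -0.9656; -0.9656 ∈ [-1.4, -0.2) → IN Λ
#2 (9,15): internal coord 9 + (15)·τ' = -0.2705; -0.2705 ∈ [-1.4, -0.2) → IN Λ
#3 (-10,-17): internal coord -10 + (-17)·τ' = +0.5066; +0.5066 ∉ [-1.4, -0.2) → out
#4 (2,4): internal coord 2 + (4)·τ' = -0.4721; -0.4721 ∈ [-1.4, -0.2) → IN Λ
#5 (-4,-17): internal coord -4 + (-17)·τ' = +6.5066; +6.5066 ∉ [-1.4, -0.2) → out
#6 (-6,-10): internal coord -6 + (-10)·τ' = +0.1803; +0.1803 ∉ [-1.4, -0.2) → out
#7 (3,7): internal coord 3 + (7)·τ' = -1.3262; -1.3262 ∈ [-1.4, -0.2) → IN Λ

1, 2, 4, 7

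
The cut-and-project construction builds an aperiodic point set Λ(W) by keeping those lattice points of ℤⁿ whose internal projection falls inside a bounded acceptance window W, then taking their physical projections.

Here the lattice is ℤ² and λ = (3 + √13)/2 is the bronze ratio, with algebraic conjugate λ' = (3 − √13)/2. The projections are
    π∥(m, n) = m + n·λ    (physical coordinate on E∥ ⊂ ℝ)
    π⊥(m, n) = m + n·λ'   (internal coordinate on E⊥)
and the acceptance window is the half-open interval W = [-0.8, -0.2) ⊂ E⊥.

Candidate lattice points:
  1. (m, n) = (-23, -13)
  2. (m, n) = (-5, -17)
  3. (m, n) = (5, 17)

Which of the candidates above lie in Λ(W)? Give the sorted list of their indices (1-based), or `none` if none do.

Compute λ' = (3−√13)/2 = -0.3028, so π⊥(m,n) = m -0.3028·n.
#1 (-23,-13): internal coord -23 + (-13)·λ' = -19.0639; -19.0639 ∉ [-0.8, -0.2) → out
#2 (-5,-17): internal coord -5 + (-17)·λ' = +0.1472; +0.1472 ∉ [-0.8, -0.2) → out
#3 (5,17): internal coord 5 + (17)·λ' = -0.1472; -0.1472 ∉ [-0.8, -0.2) → out

none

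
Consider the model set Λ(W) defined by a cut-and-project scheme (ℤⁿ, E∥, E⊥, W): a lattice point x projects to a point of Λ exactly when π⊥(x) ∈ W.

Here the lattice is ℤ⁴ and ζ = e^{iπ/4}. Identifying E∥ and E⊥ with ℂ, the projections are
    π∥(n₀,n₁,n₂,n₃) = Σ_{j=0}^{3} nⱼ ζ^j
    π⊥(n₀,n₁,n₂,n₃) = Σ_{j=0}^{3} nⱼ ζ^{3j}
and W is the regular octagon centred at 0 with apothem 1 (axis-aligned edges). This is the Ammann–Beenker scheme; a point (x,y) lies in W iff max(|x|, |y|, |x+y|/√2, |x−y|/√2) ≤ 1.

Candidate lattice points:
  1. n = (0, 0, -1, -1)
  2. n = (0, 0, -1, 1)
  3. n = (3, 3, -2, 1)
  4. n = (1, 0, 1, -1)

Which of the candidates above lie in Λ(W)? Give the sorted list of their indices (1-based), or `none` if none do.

Internal map: ζ^{3j} for j=0..3 gives (1,0), (−√2/2,√2/2), (0,−1), (√2/2,√2/2).
candidate 1: n = (0, 0, -1, -1) → π⊥ ≈ (-0.7071, +0.2929); max(|x|,|y|,|x±y|/√2) = 0.7071 ≤ 1 ⇒ ∈ W
candidate 2: n = (0, 0, -1, 1) → π⊥ ≈ (+0.7071, +1.7071); max(|x|,|y|,|x±y|/√2) = 1.7071 > 1 ⇒ ∉ W
candidate 3: n = (3, 3, -2, 1) → π⊥ ≈ (+1.5858, +4.8284); max(|x|,|y|,|x±y|/√2) = 4.8284 > 1 ⇒ ∉ W
candidate 4: n = (1, 0, 1, -1) → π⊥ ≈ (+0.2929, -1.7071); max(|x|,|y|,|x±y|/√2) = 1.7071 > 1 ⇒ ∉ W

1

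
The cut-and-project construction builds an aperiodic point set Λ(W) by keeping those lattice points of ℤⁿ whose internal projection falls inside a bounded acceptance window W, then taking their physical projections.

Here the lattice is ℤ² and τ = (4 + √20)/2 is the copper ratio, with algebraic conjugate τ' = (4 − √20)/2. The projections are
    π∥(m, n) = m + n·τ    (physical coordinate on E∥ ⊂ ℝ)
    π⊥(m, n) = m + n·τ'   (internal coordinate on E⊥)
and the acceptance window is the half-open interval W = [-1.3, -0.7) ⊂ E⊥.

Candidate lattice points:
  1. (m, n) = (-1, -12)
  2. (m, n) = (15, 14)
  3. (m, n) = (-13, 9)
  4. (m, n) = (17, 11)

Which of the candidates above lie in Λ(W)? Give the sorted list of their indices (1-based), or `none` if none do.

none

Compute τ' = (4−√20)/2 = -0.2361, so π⊥(m,n) = m -0.2361·n.
#1 (-1,-12): internal coord -1 + (-12)·τ' = +1.8328; +1.8328 ∉ [-1.3, -0.7) → out
#2 (15,14): internal coord 15 + (14)·τ' = +11.6950; +11.6950 ∉ [-1.3, -0.7) → out
#3 (-13,9): internal coord -13 + (9)·τ' = -15.1246; -15.1246 ∉ [-1.3, -0.7) → out
#4 (17,11): internal coord 17 + (11)·τ' = +14.4033; +14.4033 ∉ [-1.3, -0.7) → out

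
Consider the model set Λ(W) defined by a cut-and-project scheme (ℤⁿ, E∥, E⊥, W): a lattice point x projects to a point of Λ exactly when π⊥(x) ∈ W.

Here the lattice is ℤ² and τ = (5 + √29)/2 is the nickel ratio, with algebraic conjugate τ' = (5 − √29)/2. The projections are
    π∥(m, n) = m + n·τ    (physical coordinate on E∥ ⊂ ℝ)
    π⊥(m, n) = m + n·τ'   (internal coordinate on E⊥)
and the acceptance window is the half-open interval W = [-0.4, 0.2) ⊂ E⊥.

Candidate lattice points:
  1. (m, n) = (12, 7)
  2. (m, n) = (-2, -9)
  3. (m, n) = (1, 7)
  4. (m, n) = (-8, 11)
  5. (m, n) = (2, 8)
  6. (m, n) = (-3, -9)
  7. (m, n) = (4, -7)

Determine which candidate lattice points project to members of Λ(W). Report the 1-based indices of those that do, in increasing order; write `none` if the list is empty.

2, 3

Numerically τ ≈ 5.1926 and τ' = −1/τ ≈ -0.1926.
[1] lift (12,7): star map gives 10.6519; window check -0.4 ≤ 10.6519 < 0.2 is false → out
[2] lift (-2,-9): star map gives -0.2668; window check -0.4 ≤ -0.2668 < 0.2 is true → IN Λ
[3] lift (1,7): star map gives -0.3481; window check -0.4 ≤ -0.3481 < 0.2 is true → IN Λ
[4] lift (-8,11): star map gives -10.1184; window check -0.4 ≤ -10.1184 < 0.2 is false → out
[5] lift (2,8): star map gives 0.4593; window check -0.4 ≤ 0.4593 < 0.2 is false → out
[6] lift (-3,-9): star map gives -1.2668; window check -0.4 ≤ -1.2668 < 0.2 is false → out
[7] lift (4,-7): star map gives 5.3481; window check -0.4 ≤ 5.3481 < 0.2 is false → out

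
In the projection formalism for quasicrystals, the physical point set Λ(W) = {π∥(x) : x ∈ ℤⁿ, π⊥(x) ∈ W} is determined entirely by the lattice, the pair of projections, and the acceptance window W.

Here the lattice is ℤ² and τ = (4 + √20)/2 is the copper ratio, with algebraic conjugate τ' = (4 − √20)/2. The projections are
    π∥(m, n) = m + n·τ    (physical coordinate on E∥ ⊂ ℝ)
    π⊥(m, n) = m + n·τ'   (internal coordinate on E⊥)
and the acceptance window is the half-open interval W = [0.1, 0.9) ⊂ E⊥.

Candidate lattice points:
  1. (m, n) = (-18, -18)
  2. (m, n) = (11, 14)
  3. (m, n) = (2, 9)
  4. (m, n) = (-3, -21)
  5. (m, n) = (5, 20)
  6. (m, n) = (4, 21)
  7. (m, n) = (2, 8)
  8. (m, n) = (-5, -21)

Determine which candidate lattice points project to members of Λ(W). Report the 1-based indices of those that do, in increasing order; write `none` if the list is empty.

5, 7

Numerically τ ≈ 4.2361 and τ' = −1/τ ≈ -0.2361.
candidate 1: (m,n)=(-18,-18) → π∥ = -18-18·τ ≈ -94.2492, π⊥ = -18-18·τ' ≈ -13.7508 ∉ [0.1, 0.9) ⇒ out
candidate 2: (m,n)=(11,14) → π∥ = 11+14·τ ≈ 70.3050, π⊥ = 11+14·τ' ≈ 7.6950 ∉ [0.1, 0.9) ⇒ out
candidate 3: (m,n)=(2,9) → π∥ = 2+9·τ ≈ 40.1246, π⊥ = 2+9·τ' ≈ -0.1246 ∉ [0.1, 0.9) ⇒ out
candidate 4: (m,n)=(-3,-21) → π∥ = -3-21·τ ≈ -91.9574, π⊥ = -3-21·τ' ≈ 1.9574 ∉ [0.1, 0.9) ⇒ out
candidate 5: (m,n)=(5,20) → π∥ = 5+20·τ ≈ 89.7214, π⊥ = 5+20·τ' ≈ 0.2786 ∈ [0.1, 0.9) ⇒ IN Λ
candidate 6: (m,n)=(4,21) → π∥ = 4+21·τ ≈ 92.9574, π⊥ = 4+21·τ' ≈ -0.9574 ∉ [0.1, 0.9) ⇒ out
candidate 7: (m,n)=(2,8) → π∥ = 2+8·τ ≈ 35.8885, π⊥ = 2+8·τ' ≈ 0.1115 ∈ [0.1, 0.9) ⇒ IN Λ
candidate 8: (m,n)=(-5,-21) → π∥ = -5-21·τ ≈ -93.9574, π⊥ = -5-21·τ' ≈ -0.0426 ∉ [0.1, 0.9) ⇒ out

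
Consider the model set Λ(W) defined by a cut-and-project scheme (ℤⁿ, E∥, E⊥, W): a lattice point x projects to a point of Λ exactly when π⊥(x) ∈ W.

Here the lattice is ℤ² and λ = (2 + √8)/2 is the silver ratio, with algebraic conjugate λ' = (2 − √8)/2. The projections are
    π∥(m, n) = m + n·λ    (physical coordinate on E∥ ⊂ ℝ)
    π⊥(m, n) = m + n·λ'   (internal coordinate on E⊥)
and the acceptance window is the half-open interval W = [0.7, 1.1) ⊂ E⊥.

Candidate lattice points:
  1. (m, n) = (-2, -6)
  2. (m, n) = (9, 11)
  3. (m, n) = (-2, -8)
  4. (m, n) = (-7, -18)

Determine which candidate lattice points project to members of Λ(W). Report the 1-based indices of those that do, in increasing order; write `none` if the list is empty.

none

λ' = (2−√8)/2 ≈ -0.4142.
[1] lift (-2,-6): star map gives 0.4853; window check 0.7 ≤ 0.4853 < 1.1 is false → out
[2] lift (9,11): star map gives 4.4437; window check 0.7 ≤ 4.4437 < 1.1 is false → out
[3] lift (-2,-8): star map gives 1.3137; window check 0.7 ≤ 1.3137 < 1.1 is false → out
[4] lift (-7,-18): star map gives 0.4558; window check 0.7 ≤ 0.4558 < 1.1 is false → out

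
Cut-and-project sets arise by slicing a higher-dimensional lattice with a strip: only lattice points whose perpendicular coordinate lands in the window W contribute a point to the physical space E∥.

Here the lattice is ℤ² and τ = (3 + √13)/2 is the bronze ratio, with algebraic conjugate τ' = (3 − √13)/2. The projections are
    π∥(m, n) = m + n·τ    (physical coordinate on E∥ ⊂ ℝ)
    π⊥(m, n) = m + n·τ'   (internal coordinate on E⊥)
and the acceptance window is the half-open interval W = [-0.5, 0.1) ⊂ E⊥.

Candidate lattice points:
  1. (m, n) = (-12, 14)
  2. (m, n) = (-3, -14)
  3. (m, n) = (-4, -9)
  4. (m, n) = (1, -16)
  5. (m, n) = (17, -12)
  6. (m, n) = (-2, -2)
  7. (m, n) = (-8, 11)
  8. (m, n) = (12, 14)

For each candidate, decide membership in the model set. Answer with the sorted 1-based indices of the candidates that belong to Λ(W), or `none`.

Numerically τ ≈ 3.30278 and τ' = −1/τ ≈ -0.30278.
candidate 1: (m,n)=(-12,14) → π∥ = -12+14·τ ≈ 34.23886, π⊥ = -12+14·τ' ≈ -16.23886 ∉ [-0.5, 0.1) ⇒ out
candidate 2: (m,n)=(-3,-14) → π∥ = -3-14·τ ≈ -49.23886, π⊥ = -3-14·τ' ≈ 1.23886 ∉ [-0.5, 0.1) ⇒ out
candidate 3: (m,n)=(-4,-9) → π∥ = -4-9·τ ≈ -33.72498, π⊥ = -4-9·τ' ≈ -1.27502 ∉ [-0.5, 0.1) ⇒ out
candidate 4: (m,n)=(1,-16) → π∥ = 1-16·τ ≈ -51.84441, π⊥ = 1-16·τ' ≈ 5.84441 ∉ [-0.5, 0.1) ⇒ out
candidate 5: (m,n)=(17,-12) → π∥ = 17-12·τ ≈ -22.63331, π⊥ = 17-12·τ' ≈ 20.63331 ∉ [-0.5, 0.1) ⇒ out
candidate 6: (m,n)=(-2,-2) → π∥ = -2-2·τ ≈ -8.60555, π⊥ = -2-2·τ' ≈ -1.39445 ∉ [-0.5, 0.1) ⇒ out
candidate 7: (m,n)=(-8,11) → π∥ = -8+11·τ ≈ 28.33053, π⊥ = -8+11·τ' ≈ -11.33053 ∉ [-0.5, 0.1) ⇒ out
candidate 8: (m,n)=(12,14) → π∥ = 12+14·τ ≈ 58.23886, π⊥ = 12+14·τ' ≈ 7.76114 ∉ [-0.5, 0.1) ⇒ out

none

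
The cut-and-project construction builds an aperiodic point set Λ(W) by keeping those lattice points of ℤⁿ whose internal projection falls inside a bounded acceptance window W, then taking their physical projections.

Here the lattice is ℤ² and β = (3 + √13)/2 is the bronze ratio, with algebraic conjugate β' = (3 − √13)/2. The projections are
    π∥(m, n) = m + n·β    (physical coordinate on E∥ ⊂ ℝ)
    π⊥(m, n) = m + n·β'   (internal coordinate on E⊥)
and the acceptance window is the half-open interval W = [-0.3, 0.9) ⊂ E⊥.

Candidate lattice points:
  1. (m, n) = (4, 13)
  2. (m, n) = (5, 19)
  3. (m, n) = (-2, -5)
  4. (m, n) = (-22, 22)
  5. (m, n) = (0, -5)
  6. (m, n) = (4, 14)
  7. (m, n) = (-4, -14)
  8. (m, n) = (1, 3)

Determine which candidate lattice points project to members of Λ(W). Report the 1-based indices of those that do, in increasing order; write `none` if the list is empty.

1, 6, 7, 8

β' = (3−√13)/2 ≈ -0.30278.
[1] lift (4,13): star map gives 0.06392; window check -0.3 ≤ 0.06392 < 0.9 is true → IN Λ
[2] lift (5,19): star map gives -0.75274; window check -0.3 ≤ -0.75274 < 0.9 is false → out
[3] lift (-2,-5): star map gives -0.48612; window check -0.3 ≤ -0.48612 < 0.9 is false → out
[4] lift (-22,22): star map gives -28.66106; window check -0.3 ≤ -28.66106 < 0.9 is false → out
[5] lift (0,-5): star map gives 1.51388; window check -0.3 ≤ 1.51388 < 0.9 is false → out
[6] lift (4,14): star map gives -0.23886; window check -0.3 ≤ -0.23886 < 0.9 is true → IN Λ
[7] lift (-4,-14): star map gives 0.23886; window check -0.3 ≤ 0.23886 < 0.9 is true → IN Λ
[8] lift (1,3): star map gives 0.09167; window check -0.3 ≤ 0.09167 < 0.9 is true → IN Λ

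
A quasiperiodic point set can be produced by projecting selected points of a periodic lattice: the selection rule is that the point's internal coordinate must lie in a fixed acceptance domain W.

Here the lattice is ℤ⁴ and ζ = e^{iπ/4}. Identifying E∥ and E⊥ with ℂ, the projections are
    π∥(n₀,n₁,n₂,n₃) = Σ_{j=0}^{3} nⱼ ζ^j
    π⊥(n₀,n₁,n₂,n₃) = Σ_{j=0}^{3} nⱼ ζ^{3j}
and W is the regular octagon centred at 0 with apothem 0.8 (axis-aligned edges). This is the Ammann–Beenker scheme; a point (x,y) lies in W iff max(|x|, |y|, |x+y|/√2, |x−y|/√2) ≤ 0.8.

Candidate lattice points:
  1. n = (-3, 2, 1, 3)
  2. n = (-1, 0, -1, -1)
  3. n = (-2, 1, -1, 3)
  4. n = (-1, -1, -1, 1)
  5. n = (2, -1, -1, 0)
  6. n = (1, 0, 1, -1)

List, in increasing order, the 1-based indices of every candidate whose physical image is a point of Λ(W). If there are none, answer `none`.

none

With ζ = e^{iπ/4} the internal vectors are ζ^0,ζ^3,ζ^6,ζ^9.
#1 (-3, 2, 1, 3): internal (-2.2929, 2.5355); octagon support 3.4142 vs apothem 0.8 → ∉ W
#2 (-1, 0, -1, -1): internal (-1.7071, 0.2929); octagon support 1.7071 vs apothem 0.8 → ∉ W
#3 (-2, 1, -1, 3): internal (-0.5858, 3.8284); octagon support 3.8284 vs apothem 0.8 → ∉ W
#4 (-1, -1, -1, 1): internal (0.4142, 1.0000); octagon support 1.0000 vs apothem 0.8 → ∉ W
#5 (2, -1, -1, 0): internal (2.7071, 0.2929); octagon support 2.7071 vs apothem 0.8 → ∉ W
#6 (1, 0, 1, -1): internal (0.2929, -1.7071); octagon support 1.7071 vs apothem 0.8 → ∉ W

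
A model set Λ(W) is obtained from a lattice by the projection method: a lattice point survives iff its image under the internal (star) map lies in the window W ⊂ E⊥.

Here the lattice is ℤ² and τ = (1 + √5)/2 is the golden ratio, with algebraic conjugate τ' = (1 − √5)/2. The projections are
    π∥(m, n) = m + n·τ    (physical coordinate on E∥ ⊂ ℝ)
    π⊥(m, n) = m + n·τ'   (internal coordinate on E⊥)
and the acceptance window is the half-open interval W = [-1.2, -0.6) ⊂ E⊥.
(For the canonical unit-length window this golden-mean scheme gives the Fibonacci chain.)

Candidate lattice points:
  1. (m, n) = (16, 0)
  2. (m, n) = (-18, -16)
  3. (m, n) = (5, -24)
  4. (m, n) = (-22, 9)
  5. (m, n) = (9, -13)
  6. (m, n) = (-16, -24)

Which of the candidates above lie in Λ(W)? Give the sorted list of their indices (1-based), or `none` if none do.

6

τ' = (1−√5)/2 ≈ -0.61803.
#1 (16,0): internal coord 16 + (0)·τ' = +16.00000; +16.00000 ∉ [-1.2, -0.6) → out
#2 (-18,-16): internal coord -18 + (-16)·τ' = -8.11146; -8.11146 ∉ [-1.2, -0.6) → out
#3 (5,-24): internal coord 5 + (-24)·τ' = +19.83282; +19.83282 ∉ [-1.2, -0.6) → out
#4 (-22,9): internal coord -22 + (9)·τ' = -27.56231; -27.56231 ∉ [-1.2, -0.6) → out
#5 (9,-13): internal coord 9 + (-13)·τ' = +17.03444; +17.03444 ∉ [-1.2, -0.6) → out
#6 (-16,-24): internal coord -16 + (-24)·τ' = -1.16718; -1.16718 ∈ [-1.2, -0.6) → IN Λ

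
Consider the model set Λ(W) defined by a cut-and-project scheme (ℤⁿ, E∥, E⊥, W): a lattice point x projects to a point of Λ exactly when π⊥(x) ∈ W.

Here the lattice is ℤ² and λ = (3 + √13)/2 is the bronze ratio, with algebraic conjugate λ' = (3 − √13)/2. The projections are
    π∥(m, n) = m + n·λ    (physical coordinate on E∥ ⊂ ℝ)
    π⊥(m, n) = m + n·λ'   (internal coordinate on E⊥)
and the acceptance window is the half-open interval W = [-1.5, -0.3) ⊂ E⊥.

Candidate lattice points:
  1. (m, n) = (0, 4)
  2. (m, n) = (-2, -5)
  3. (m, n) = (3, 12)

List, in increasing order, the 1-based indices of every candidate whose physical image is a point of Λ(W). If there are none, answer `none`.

1, 2, 3

Numerically λ ≈ 3.302776 and λ' = −1/λ ≈ -0.302776.
#1 (0,4): internal coord 0 + (4)·λ' = -1.211103; -1.211103 ∈ [-1.5, -0.3) → IN Λ
#2 (-2,-5): internal coord -2 + (-5)·λ' = -0.486122; -0.486122 ∈ [-1.5, -0.3) → IN Λ
#3 (3,12): internal coord 3 + (12)·λ' = -0.633308; -0.633308 ∈ [-1.5, -0.3) → IN Λ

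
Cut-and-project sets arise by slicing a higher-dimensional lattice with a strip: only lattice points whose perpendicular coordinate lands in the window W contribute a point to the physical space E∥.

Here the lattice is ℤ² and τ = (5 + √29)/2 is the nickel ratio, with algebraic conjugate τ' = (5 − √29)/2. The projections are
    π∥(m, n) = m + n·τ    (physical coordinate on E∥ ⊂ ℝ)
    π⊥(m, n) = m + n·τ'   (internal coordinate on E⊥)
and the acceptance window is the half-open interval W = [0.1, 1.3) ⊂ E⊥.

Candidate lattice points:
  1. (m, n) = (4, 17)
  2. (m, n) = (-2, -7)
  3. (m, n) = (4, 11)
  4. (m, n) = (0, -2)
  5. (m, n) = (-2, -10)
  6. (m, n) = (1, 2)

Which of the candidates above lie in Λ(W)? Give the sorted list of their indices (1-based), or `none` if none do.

τ' = (5−√29)/2 ≈ -0.19258.
[1] lift (4,17): star map gives 0.72610; window check 0.1 ≤ 0.72610 < 1.3 is true → IN Λ
[2] lift (-2,-7): star map gives -0.65192; window check 0.1 ≤ -0.65192 < 1.3 is false → out
[3] lift (4,11): star map gives 1.88159; window check 0.1 ≤ 1.88159 < 1.3 is false → out
[4] lift (0,-2): star map gives 0.38516; window check 0.1 ≤ 0.38516 < 1.3 is true → IN Λ
[5] lift (-2,-10): star map gives -0.07418; window check 0.1 ≤ -0.07418 < 1.3 is false → out
[6] lift (1,2): star map gives 0.61484; window check 0.1 ≤ 0.61484 < 1.3 is true → IN Λ

1, 4, 6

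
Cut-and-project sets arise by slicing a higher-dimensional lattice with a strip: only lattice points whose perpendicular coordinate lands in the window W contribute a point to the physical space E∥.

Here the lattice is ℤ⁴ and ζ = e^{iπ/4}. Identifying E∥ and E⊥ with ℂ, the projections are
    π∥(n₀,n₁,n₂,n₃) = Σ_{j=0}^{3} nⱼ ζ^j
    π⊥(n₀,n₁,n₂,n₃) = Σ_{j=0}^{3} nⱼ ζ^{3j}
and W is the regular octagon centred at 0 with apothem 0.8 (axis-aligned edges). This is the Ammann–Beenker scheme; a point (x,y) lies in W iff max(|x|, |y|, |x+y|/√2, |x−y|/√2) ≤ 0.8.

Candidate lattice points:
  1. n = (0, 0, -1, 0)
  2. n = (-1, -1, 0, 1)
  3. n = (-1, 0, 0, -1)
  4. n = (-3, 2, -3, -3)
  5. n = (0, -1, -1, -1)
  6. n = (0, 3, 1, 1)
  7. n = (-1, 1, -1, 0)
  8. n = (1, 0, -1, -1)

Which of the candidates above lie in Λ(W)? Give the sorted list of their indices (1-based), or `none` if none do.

2, 5, 8

With ζ = e^{iπ/4} the internal vectors are ζ^0,ζ^3,ζ^6,ζ^9.
#1 (0, 0, -1, 0): internal (0.000000, 1.000000); octagon support 1.000000 vs apothem 0.8 → ∉ W
#2 (-1, -1, 0, 1): internal (0.414214, 0.000000); octagon support 0.414214 vs apothem 0.8 → ∈ W
#3 (-1, 0, 0, -1): internal (-1.707107, -0.707107); octagon support 1.707107 vs apothem 0.8 → ∉ W
#4 (-3, 2, -3, -3): internal (-6.535534, 2.292893); octagon support 6.535534 vs apothem 0.8 → ∉ W
#5 (0, -1, -1, -1): internal (0.000000, -0.414214); octagon support 0.414214 vs apothem 0.8 → ∈ W
#6 (0, 3, 1, 1): internal (-1.414214, 1.828427); octagon support 2.292893 vs apothem 0.8 → ∉ W
#7 (-1, 1, -1, 0): internal (-1.707107, 1.707107); octagon support 2.414214 vs apothem 0.8 → ∉ W
#8 (1, 0, -1, -1): internal (0.292893, 0.292893); octagon support 0.414214 vs apothem 0.8 → ∈ W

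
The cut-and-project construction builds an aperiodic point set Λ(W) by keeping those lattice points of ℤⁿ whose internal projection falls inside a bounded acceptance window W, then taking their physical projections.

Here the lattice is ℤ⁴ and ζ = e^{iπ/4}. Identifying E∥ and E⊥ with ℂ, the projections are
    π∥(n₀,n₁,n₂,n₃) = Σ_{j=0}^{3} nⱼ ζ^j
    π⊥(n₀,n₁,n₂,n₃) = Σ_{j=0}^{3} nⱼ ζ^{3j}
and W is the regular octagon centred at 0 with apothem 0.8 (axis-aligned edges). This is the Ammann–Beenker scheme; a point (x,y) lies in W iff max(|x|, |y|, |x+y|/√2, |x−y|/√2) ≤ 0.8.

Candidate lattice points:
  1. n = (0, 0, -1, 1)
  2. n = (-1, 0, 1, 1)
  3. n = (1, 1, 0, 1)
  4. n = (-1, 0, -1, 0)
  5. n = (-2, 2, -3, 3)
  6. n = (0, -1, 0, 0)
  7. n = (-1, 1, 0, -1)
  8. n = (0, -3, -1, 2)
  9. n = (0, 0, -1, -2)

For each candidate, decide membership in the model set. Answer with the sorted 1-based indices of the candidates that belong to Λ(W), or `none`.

π⊥(n) = n₀ + n₁ζ³ + n₂ζ⁶ + n₃ζ⁹ where ζ = e^{iπ/4}.
#1 (0, 0, -1, 1): internal (0.707107, 1.707107); octagon support 1.707107 vs apothem 0.8 → ∉ W
#2 (-1, 0, 1, 1): internal (-0.292893, -0.292893); octagon support 0.414214 vs apothem 0.8 → ∈ W
#3 (1, 1, 0, 1): internal (1.000000, 1.414214); octagon support 1.707107 vs apothem 0.8 → ∉ W
#4 (-1, 0, -1, 0): internal (-1.000000, 1.000000); octagon support 1.414214 vs apothem 0.8 → ∉ W
#5 (-2, 2, -3, 3): internal (-1.292893, 6.535534); octagon support 6.535534 vs apothem 0.8 → ∉ W
#6 (0, -1, 0, 0): internal (0.707107, -0.707107); octagon support 1.000000 vs apothem 0.8 → ∉ W
#7 (-1, 1, 0, -1): internal (-2.414214, 0.000000); octagon support 2.414214 vs apothem 0.8 → ∉ W
#8 (0, -3, -1, 2): internal (3.535534, 0.292893); octagon support 3.535534 vs apothem 0.8 → ∉ W
#9 (0, 0, -1, -2): internal (-1.414214, -0.414214); octagon support 1.414214 vs apothem 0.8 → ∉ W

2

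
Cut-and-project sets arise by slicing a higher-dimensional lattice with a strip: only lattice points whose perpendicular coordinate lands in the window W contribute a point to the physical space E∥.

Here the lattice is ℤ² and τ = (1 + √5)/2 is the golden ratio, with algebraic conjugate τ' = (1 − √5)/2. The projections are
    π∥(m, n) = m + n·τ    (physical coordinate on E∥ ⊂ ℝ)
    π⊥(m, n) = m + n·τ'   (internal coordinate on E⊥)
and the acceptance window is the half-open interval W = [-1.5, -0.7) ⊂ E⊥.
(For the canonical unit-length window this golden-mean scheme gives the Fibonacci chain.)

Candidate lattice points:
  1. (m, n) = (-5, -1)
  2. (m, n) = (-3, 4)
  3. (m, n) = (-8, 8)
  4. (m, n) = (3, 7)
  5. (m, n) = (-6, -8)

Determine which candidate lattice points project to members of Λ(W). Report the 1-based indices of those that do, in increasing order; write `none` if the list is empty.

4, 5

Numerically τ ≈ 1.61803 and τ' = −1/τ ≈ -0.61803.
#1 (-5,-1): internal coord -5 + (-1)·τ' = -4.38197; -4.38197 ∉ [-1.5, -0.7) → out
#2 (-3,4): internal coord -3 + (4)·τ' = -5.47214; -5.47214 ∉ [-1.5, -0.7) → out
#3 (-8,8): internal coord -8 + (8)·τ' = -12.94427; -12.94427 ∉ [-1.5, -0.7) → out
#4 (3,7): internal coord 3 + (7)·τ' = -1.32624; -1.32624 ∈ [-1.5, -0.7) → IN Λ
#5 (-6,-8): internal coord -6 + (-8)·τ' = -1.05573; -1.05573 ∈ [-1.5, -0.7) → IN Λ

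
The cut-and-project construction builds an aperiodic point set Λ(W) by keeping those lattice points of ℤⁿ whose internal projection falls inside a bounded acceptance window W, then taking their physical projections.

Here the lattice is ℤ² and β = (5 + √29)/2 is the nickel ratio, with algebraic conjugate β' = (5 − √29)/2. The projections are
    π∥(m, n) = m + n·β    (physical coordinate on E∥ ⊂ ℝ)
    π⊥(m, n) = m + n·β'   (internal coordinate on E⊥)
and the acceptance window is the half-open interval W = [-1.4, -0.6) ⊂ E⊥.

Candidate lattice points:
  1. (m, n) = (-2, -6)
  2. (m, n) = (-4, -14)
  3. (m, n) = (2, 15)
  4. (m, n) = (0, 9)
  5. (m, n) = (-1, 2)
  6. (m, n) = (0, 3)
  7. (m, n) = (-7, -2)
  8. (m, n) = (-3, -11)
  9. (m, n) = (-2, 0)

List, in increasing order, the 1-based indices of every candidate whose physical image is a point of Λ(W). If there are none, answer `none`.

Compute β' = (5−√29)/2 = -0.1926, so π⊥(m,n) = m -0.1926·n.
candidate 1: (m,n)=(-2,-6) → π∥ = -2-6·β ≈ -33.1555, π⊥ = -2-6·β' ≈ -0.8445 ∈ [-1.4, -0.6) ⇒ IN Λ
candidate 2: (m,n)=(-4,-14) → π∥ = -4-14·β ≈ -76.6962, π⊥ = -4-14·β' ≈ -1.3038 ∈ [-1.4, -0.6) ⇒ IN Λ
candidate 3: (m,n)=(2,15) → π∥ = 2+15·β ≈ 79.8887, π⊥ = 2+15·β' ≈ -0.8887 ∈ [-1.4, -0.6) ⇒ IN Λ
candidate 4: (m,n)=(0,9) → π∥ = 0+9·β ≈ 46.7332, π⊥ = 0+9·β' ≈ -1.7332 ∉ [-1.4, -0.6) ⇒ out
candidate 5: (m,n)=(-1,2) → π∥ = -1+2·β ≈ 9.3852, π⊥ = -1+2·β' ≈ -1.3852 ∈ [-1.4, -0.6) ⇒ IN Λ
candidate 6: (m,n)=(0,3) → π∥ = 0+3·β ≈ 15.5777, π⊥ = 0+3·β' ≈ -0.5777 ∉ [-1.4, -0.6) ⇒ out
candidate 7: (m,n)=(-7,-2) → π∥ = -7-2·β ≈ -17.3852, π⊥ = -7-2·β' ≈ -6.6148 ∉ [-1.4, -0.6) ⇒ out
candidate 8: (m,n)=(-3,-11) → π∥ = -3-11·β ≈ -60.1184, π⊥ = -3-11·β' ≈ -0.8816 ∈ [-1.4, -0.6) ⇒ IN Λ
candidate 9: (m,n)=(-2,0) → π∥ = -2+0·β ≈ -2.0000, π⊥ = -2+0·β' ≈ -2.0000 ∉ [-1.4, -0.6) ⇒ out

1, 2, 3, 5, 8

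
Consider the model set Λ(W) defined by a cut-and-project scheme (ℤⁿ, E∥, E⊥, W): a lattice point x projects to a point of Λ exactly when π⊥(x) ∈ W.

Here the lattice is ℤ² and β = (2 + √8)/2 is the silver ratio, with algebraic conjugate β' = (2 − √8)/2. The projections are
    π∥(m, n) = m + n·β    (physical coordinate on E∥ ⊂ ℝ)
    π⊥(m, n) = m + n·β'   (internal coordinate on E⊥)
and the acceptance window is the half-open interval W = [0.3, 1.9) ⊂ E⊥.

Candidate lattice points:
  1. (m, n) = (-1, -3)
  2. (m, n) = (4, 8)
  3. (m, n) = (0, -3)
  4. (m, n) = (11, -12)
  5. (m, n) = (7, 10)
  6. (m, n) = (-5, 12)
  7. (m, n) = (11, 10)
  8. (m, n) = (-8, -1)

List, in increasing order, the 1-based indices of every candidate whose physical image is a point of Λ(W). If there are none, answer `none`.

2, 3

Compute β' = (2−√8)/2 = -0.414214, so π⊥(m,n) = m -0.414214·n.
[1] lift (-1,-3): star map gives 0.242641; window check 0.3 ≤ 0.242641 < 1.9 is false → out
[2] lift (4,8): star map gives 0.686292; window check 0.3 ≤ 0.686292 < 1.9 is true → IN Λ
[3] lift (0,-3): star map gives 1.242641; window check 0.3 ≤ 1.242641 < 1.9 is true → IN Λ
[4] lift (11,-12): star map gives 15.970563; window check 0.3 ≤ 15.970563 < 1.9 is false → out
[5] lift (7,10): star map gives 2.857864; window check 0.3 ≤ 2.857864 < 1.9 is false → out
[6] lift (-5,12): star map gives -9.970563; window check 0.3 ≤ -9.970563 < 1.9 is false → out
[7] lift (11,10): star map gives 6.857864; window check 0.3 ≤ 6.857864 < 1.9 is false → out
[8] lift (-8,-1): star map gives -7.585786; window check 0.3 ≤ -7.585786 < 1.9 is false → out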